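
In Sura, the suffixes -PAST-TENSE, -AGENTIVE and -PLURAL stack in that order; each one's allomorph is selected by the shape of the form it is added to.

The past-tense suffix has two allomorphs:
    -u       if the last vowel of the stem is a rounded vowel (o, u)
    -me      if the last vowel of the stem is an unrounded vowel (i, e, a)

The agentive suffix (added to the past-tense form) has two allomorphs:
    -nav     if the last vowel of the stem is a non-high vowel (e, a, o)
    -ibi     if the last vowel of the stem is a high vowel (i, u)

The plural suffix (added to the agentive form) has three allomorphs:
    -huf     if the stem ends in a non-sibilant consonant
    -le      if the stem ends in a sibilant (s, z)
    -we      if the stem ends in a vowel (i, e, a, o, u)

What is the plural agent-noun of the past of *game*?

gamemenavhuf

*game* — last vowel /e/ (an unrounded vowel) → -me → *gameme*.
The past-tense form *gameme*: last vowel = /e/, a non-high vowel → -nav → *gamemenav*.
The final sound of the agentive form *gamemenav* is /v/, which is a non-sibilant consonant, so the plural suffix is -huf, giving *gamemenavhuf*.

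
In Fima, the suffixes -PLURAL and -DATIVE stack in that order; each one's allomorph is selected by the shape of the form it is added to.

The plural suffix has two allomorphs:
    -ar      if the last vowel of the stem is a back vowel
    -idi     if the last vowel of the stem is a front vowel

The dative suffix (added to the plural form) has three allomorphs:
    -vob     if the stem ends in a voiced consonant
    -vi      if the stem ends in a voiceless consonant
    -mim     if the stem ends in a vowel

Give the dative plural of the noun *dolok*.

*dolok*: last vowel = /o/, a back vowel → -ar → *dolokar*.
Since the final sound of the plural form *dolokar* is /r/ (a voiced consonant), it takes -vob, giving *dolokarvob*.

dolokarvob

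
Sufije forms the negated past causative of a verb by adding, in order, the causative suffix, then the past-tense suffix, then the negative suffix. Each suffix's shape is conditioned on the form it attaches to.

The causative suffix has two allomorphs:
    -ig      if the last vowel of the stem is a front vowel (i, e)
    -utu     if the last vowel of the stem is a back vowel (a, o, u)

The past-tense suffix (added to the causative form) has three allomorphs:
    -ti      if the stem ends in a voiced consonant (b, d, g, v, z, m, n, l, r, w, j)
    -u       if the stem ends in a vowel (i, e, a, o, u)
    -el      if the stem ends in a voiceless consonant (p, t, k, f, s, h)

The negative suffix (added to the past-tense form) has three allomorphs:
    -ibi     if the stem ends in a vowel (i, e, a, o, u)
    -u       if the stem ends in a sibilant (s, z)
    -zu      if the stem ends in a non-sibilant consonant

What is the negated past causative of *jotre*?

jotreigtiibi

*jotre*: last vowel = /e/, a front vowel → -ig → *jotreig*.
The causative form *jotreig*: final sound = /g/, a voiced consonant → -ti → *jotreigti*.
The final sound of the past-tense form *jotreigti* is /i/, which is a vowel, so the negative suffix is -ibi, giving *jotreigtiibi*.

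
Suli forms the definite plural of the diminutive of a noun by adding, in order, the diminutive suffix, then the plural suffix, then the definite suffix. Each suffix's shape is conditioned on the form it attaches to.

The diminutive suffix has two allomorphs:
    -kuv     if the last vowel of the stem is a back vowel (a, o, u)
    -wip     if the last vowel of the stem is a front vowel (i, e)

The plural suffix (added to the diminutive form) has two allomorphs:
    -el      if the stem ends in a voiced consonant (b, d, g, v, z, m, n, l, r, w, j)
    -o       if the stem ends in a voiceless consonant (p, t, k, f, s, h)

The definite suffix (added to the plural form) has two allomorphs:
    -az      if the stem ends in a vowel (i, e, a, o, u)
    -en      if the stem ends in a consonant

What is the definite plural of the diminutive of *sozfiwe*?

sozfiwewipoaz

*sozfiwe* — last vowel /e/ (a front vowel) → -wip → *sozfiwewip*.
The diminutive form *sozfiwewip*: final consonant = /p/, voiceless → -o → *sozfiwewipo*.
The plural form *sozfiwewipo* — final sound /o/ (a vowel) → -az → *sozfiwewipoaz*.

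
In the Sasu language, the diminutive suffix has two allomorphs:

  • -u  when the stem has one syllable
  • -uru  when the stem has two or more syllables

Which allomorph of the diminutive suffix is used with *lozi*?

With 2 syllables, *lozi* takes -uru.

-uru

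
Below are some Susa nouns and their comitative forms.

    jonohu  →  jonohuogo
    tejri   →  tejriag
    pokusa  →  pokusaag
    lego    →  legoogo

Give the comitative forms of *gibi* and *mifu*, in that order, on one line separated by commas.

gibiag, mifuogo

The alternation tracks the last vowel of the stem — -ogo when the last vowel of the stem is a rounded vowel (*jonohu*, *lego*); -ag when the last vowel of the stem is an unrounded vowel (*tejri*, *pokusa*).
The last vowel of *gibi* is /i/, which is an unrounded vowel, so the suffix is -ag, giving *gibiag*.
Since the last vowel of *mifu* is /u/ (a rounded vowel), it takes -ogo, giving *mifuogo*.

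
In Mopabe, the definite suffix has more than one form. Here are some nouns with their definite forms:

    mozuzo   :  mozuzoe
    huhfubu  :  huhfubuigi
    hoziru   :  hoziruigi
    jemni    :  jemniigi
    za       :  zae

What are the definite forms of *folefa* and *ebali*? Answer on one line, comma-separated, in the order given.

folefae, ebaliigi

The suffix is conditioned by the last vowel: -igi when the last vowel of the stem is a high vowel (*huhfubu*, *hoziru*, *jemni*); -e when the last vowel of the stem is a non-high vowel (*mozuzo*, *za*).
Since the last vowel of *folefa* is /a/ (a non-high vowel), it takes -e, giving *folefae*.
The last vowel of *ebali* is /i/, which is a high vowel, so the suffix is -igi, giving *ebaliigi*.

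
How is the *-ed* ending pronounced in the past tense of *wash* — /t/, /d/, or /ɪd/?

The stem *wash* ends in a voiceless consonant other than /t/.
The -ed suffix is realized as /ɪd/ after /t, d/; as /t/ after other voiceless consonants; and as /d/ after other voiced sounds.
So -ed on *wash* is pronounced /t/.

/t/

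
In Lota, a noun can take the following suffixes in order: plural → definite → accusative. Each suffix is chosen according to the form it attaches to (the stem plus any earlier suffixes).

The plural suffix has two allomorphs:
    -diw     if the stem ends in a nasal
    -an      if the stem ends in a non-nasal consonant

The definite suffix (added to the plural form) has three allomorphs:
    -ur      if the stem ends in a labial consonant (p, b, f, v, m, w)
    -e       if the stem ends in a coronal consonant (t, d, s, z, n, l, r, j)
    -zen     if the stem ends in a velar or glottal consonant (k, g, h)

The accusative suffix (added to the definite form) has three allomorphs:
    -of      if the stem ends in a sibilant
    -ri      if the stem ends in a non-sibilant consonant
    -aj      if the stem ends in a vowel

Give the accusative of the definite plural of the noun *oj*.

The final consonant of *oj* is /j/, which is non-nasal, so the plural suffix is -an, giving *ojan*.
The plural form *ojan*: final consonant = /n/, coronal → -e → *ojane*.
The final sound of the definite form *ojane* is /e/, which is a vowel, so the accusative suffix is -aj, giving *ojaneaj*.

ojaneaj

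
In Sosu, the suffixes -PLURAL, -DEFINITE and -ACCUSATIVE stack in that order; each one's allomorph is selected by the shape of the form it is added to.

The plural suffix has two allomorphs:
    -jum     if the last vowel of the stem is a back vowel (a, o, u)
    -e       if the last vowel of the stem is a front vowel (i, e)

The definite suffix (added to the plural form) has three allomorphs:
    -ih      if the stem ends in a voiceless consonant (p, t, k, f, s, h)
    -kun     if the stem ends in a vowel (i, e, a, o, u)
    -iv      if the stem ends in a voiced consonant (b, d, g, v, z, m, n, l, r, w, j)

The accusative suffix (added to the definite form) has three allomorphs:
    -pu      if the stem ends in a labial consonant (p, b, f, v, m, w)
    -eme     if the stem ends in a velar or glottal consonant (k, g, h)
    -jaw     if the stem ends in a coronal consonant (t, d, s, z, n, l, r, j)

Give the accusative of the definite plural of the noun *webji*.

*webji* — last vowel /i/ (a front vowel) → -e → *webjie*.
The final sound of the plural form *webjie* is /e/, which is a vowel, so the definite suffix is -kun, giving *webjiekun*.
The final consonant of the definite form *webjiekun* is /n/, which is coronal, so the accusative suffix is -jaw, giving *webjiekunjaw*.

webjiekunjaw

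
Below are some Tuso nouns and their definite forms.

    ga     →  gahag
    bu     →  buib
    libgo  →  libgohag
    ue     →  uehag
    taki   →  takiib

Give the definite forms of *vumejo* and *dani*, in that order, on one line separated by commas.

The alternation tracks the last vowel of the stem — -ib when the last vowel of the stem is a high vowel (*bu*, *taki*); -hag when the last vowel of the stem is a non-high vowel (*ga*, *libgo*, *ue*).
*vumejo* — last vowel /o/ (a non-high vowel) → -hag → *vumejohag*.
*dani* — last vowel /i/ (a high vowel) → -ib → *daniib*.

vumejohag, daniib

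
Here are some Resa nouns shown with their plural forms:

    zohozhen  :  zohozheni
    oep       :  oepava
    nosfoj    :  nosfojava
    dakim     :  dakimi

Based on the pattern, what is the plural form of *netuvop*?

The suffix is conditioned by the final consonant: -i when the stem ends in a nasal (*zohozhen*, *dakim*); -ava when the stem ends in a non-nasal consonant (*oep*, *nosfoj*).
The final consonant of *netuvop* is /p/, which is non-nasal, so the suffix is -ava, giving *netuvopava*.

netuvopava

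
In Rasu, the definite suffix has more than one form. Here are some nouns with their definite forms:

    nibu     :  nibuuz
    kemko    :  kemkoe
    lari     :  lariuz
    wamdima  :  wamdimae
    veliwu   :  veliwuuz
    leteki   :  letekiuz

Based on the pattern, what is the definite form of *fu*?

The suffix is conditioned by the last vowel: -uz when the last vowel of the stem is a high vowel (*nibu*, *lari*, *veliwu*, *leteki*); -e when the last vowel of the stem is a non-high vowel (*kemko*, *wamdima*).
The last vowel of *fu* is /u/, which is a high vowel, so the suffix is -uz, giving *fuuz*.

fuuz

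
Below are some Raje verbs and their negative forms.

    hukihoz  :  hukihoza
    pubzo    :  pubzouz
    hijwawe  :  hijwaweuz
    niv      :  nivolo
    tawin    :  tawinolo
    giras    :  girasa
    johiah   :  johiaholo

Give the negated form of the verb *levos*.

levosa

The suffix is conditioned by the final sound: -a when the stem ends in a sibilant (*hukihoz*, *giras*); -olo when the stem ends in a non-sibilant consonant (*niv*, *tawin*, *johiah*); -uz when the stem ends in a vowel (*pubzo*, *hijwawe*).
Since the final sound of *levos* is /s/ (a sibilant), it takes -a, giving *levosa*.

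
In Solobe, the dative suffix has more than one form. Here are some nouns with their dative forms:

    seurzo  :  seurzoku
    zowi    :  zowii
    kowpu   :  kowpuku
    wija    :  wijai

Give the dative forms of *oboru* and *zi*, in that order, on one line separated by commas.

oboruku, zii

Looking at the last vowel of each stem: -ku when the last vowel of the stem is a rounded vowel (*seurzo*, *kowpu*); -i when the last vowel of the stem is an unrounded vowel (*zowi*, *wija*).
The last vowel of *oboru* is /u/, which is a rounded vowel, so the suffix is -ku, giving *oboruku*.
The last vowel of *zi* is /i/, which is an unrounded vowel, so the suffix is -i, giving *zii*.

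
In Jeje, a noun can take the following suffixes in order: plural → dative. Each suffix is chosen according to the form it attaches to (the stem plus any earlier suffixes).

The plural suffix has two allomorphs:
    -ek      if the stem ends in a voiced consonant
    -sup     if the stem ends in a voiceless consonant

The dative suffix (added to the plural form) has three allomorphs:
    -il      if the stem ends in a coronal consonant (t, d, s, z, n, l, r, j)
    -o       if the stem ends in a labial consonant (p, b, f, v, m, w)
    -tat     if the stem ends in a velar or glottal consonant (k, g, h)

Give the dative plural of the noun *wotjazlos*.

wotjazlossupo

The final consonant of *wotjazlos* is /s/, which is voiceless, so the plural suffix is -sup, giving *wotjazlossup*.
The plural form *wotjazlossup* — final consonant /p/ (labial) → -o → *wotjazlossupo*.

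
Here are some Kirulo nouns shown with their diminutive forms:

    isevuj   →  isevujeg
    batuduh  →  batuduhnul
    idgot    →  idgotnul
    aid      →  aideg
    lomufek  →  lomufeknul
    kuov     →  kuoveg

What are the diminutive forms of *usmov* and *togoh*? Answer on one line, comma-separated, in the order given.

The suffix is conditioned by the final consonant: -nul when the stem ends in a voiceless consonant (*batuduh*, *idgot*, *lomufek*); -eg when the stem ends in a voiced consonant (*isevuj*, *aid*, *kuov*).
Since the final consonant of *usmov* is /v/ (voiced), it takes -eg, giving *usmoveg*.
The final consonant of *togoh* is /h/, which is voiceless, so the suffix is -nul, giving *togohnul*.

usmoveg, togohnul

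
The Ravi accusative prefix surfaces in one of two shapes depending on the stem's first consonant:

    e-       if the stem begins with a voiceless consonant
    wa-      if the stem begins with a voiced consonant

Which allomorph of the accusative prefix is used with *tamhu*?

Since the first consonant of *tamhu* is /t/ (voiceless), it takes e-.

e-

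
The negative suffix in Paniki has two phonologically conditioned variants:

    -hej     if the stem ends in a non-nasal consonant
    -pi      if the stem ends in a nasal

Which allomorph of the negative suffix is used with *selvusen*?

Since the final consonant of *selvusen* is /n/ (a nasal), it takes -pi.

-pi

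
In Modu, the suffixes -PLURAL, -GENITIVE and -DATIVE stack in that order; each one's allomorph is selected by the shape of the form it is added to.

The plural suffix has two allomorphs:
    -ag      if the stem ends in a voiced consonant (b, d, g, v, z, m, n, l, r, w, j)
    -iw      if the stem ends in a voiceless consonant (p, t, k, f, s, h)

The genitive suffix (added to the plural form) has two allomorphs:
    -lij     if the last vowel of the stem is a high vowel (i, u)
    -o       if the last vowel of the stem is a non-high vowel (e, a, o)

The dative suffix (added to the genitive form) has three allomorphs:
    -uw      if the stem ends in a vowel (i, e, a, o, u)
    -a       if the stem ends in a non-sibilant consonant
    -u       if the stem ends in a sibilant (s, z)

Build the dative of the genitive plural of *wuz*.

wuzagouw

*wuz* — final consonant /z/ (voiced) → -ag → *wuzag*.
The last vowel of the plural form *wuzag* is /a/, which is a non-high vowel, so the genitive suffix is -o, giving *wuzago*.
The final sound of the genitive form *wuzago* is /o/, which is a vowel, so the dative suffix is -uw, giving *wuzagouw*.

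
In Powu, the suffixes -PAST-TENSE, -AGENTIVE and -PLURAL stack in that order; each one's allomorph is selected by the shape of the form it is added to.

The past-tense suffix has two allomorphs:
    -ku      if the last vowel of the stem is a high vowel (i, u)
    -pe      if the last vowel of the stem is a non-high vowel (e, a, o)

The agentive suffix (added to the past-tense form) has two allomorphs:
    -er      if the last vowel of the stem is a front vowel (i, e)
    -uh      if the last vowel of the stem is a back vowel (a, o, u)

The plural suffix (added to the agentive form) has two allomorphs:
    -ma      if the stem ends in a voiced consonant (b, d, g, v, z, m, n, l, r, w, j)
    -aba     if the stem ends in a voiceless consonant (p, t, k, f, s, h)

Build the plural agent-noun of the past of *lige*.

ligepeerma

*lige*: last vowel = /e/, a non-high vowel → -pe → *ligepe*.
The past-tense form *ligepe*: last vowel = /e/, a front vowel → -er → *ligepeer*.
The final consonant of the agentive form *ligepeer* is /r/, which is voiced, so the plural suffix is -ma, giving *ligepeerma*.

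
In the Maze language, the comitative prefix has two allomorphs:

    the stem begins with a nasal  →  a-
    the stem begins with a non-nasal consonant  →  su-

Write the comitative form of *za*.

suza

The first consonant of *za* is /z/, which is non-nasal, so the prefix is su-, giving *suza*.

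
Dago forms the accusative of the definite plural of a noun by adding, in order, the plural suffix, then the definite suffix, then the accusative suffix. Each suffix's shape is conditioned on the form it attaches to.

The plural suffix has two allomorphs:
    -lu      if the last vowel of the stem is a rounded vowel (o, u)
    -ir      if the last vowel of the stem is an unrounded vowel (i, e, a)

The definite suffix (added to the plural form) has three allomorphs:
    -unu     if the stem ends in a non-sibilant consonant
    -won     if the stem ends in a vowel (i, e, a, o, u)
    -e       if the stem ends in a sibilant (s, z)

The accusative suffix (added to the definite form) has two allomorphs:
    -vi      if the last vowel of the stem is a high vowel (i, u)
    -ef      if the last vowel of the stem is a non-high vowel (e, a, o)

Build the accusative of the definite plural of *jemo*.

*jemo*: last vowel = /o/, a rounded vowel → -lu → *jemolu*.
The plural form *jemolu*: final sound = /u/, a vowel → -won → *jemoluwon*.
The last vowel of the definite form *jemoluwon* is /o/, which is a non-high vowel, so the accusative suffix is -ef, giving *jemoluwonef*.

jemoluwonef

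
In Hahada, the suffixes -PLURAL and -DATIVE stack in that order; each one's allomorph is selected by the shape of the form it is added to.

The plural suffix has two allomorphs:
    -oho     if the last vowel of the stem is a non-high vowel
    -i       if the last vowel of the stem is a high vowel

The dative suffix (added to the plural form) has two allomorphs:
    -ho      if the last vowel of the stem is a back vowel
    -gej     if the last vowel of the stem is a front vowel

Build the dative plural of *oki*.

okiigej

*oki* — last vowel /i/ (a high vowel) → -i → *okii*.
Since the last vowel of the plural form *okii* is /i/ (a front vowel), it takes -gej, giving *okiigej*.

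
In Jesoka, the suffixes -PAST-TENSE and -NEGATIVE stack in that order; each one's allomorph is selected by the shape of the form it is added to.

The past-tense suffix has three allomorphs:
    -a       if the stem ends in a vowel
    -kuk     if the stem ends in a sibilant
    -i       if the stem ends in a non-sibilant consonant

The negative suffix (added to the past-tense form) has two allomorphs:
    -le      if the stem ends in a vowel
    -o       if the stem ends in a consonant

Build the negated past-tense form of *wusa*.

Since the final sound of *wusa* is /a/ (a vowel), it takes -a, giving *wusaa*.
The final sound of the past-tense form *wusaa* is /a/, which is a vowel, so the negative suffix is -le, giving *wusaale*.

wusaale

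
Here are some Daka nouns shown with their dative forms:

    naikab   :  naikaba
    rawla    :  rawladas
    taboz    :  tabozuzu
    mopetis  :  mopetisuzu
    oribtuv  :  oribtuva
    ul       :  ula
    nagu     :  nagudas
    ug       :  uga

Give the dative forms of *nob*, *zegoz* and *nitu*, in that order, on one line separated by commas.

Looking at the final sound of each stem: -uzu when the stem ends in a sibilant (*taboz*, *mopetis*); -a when the stem ends in a non-sibilant consonant (*naikab*, *oribtuv*, *ul*, *ug*); -das when the stem ends in a vowel (*rawla*, *nagu*).
Since the final sound of *nob* is /b/ (a non-sibilant consonant), it takes -a, giving *noba*.
The final sound of *zegoz* is /z/, which is a sibilant, so the suffix is -uzu, giving *zegozuzu*.
The final sound of *nitu* is /u/, which is a vowel, so the suffix is -das, giving *nitudas*.

noba, zegozuzu, nitudas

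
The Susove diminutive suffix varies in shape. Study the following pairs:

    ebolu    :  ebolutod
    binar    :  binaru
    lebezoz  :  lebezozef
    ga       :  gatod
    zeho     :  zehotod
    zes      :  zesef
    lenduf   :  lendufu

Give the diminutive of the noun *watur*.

waturu

The pattern is sibilance of the final sound: -ef when the stem ends in a sibilant (*lebezoz*, *zes*); -u when the stem ends in a non-sibilant consonant (*binar*, *lenduf*); -tod when the stem ends in a vowel (*ebolu*, *ga*, *zeho*).
*watur*: final sound = /r/, a non-sibilant consonant → -u → *waturu*.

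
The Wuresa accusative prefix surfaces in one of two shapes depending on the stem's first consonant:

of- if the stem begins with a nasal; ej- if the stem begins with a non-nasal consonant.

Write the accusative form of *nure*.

ofnure

Since the first consonant of *nure* is /n/ (a nasal), it takes of-, giving *ofnure*.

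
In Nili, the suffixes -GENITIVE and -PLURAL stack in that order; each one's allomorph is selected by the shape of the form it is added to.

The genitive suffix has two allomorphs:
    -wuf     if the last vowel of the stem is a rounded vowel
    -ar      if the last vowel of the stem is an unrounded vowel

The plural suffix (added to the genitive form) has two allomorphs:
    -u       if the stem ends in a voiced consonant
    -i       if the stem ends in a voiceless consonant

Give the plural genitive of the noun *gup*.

*gup*: last vowel = /u/, a rounded vowel → -wuf → *gupwuf*.
The final consonant of the genitive form *gupwuf* is /f/, which is voiceless, so the plural suffix is -i, giving *gupwufi*.

gupwufi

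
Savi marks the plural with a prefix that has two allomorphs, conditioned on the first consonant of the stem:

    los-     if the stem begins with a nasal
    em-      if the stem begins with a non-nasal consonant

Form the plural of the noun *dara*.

Since the first consonant of *dara* is /d/ (non-nasal), it takes em-, giving *emdara*.

emdara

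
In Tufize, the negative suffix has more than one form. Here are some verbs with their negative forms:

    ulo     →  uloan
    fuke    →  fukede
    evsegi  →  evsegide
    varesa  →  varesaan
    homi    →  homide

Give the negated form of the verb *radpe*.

radpede

Looking at the last vowel of each stem: -de when the last vowel of the stem is a front vowel (*fuke*, *evsegi*, *homi*); -an when the last vowel of the stem is a back vowel (*ulo*, *varesa*).
*radpe* — last vowel /e/ (a front vowel) → -de → *radpede*.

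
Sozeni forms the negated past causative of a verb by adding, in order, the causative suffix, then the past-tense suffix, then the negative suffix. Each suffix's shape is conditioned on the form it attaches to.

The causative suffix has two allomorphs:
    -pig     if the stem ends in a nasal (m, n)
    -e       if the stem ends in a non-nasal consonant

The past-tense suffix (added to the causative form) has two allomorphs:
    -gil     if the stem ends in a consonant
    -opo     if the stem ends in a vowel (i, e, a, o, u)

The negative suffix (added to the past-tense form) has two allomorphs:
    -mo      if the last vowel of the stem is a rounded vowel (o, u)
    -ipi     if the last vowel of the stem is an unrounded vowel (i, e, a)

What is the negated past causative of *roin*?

roinpiggilipi

The final consonant of *roin* is /n/, which is a nasal, so the causative suffix is -pig, giving *roinpig*.
The causative form *roinpig* — final sound /g/ (a consonant) → -gil → *roinpiggil*.
The last vowel of the past-tense form *roinpiggil* is /i/, which is an unrounded vowel, so the negative suffix is -ipi, giving *roinpiggilipi*.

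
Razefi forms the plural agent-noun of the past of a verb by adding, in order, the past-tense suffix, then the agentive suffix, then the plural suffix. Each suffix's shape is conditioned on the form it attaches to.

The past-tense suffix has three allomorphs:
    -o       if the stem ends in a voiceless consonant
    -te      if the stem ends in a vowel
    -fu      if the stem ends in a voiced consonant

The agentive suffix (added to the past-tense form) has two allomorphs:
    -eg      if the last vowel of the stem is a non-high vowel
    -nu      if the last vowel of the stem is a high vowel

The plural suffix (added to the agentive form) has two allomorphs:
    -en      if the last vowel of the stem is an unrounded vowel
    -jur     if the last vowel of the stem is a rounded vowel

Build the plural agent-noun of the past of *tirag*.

Since the final sound of *tirag* is /g/ (a voiced consonant), it takes -fu, giving *tiragfu*.
The last vowel of the past-tense form *tiragfu* is /u/, which is a high vowel, so the agentive suffix is -nu, giving *tiragfunu*.
The agentive form *tiragfunu*: last vowel = /u/, a rounded vowel → -jur → *tiragfunujur*.

tiragfunujur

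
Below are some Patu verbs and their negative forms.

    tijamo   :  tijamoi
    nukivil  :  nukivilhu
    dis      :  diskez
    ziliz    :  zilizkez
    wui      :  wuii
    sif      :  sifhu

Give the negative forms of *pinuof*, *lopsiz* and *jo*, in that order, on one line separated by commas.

The pattern is sibilance of the final sound: -kez when the stem ends in a sibilant (*dis*, *ziliz*); -hu when the stem ends in a non-sibilant consonant (*nukivil*, *sif*); -i when the stem ends in a vowel (*tijamo*, *wui*).
*pinuof*: final sound = /f/, a non-sibilant consonant → -hu → *pinuofhu*.
The final sound of *lopsiz* is /z/, which is a sibilant, so the suffix is -kez, giving *lopsizkez*.
The final sound of *jo* is /o/, which is a vowel, so the suffix is -i, giving *joi*.

pinuofhu, lopsizkez, joi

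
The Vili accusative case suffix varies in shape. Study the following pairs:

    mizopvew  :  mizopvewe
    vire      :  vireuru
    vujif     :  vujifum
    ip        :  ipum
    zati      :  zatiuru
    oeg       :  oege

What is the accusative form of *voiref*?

voirefum

The alternation tracks the final sound of the stem — -um when the stem ends in a voiceless consonant (*vujif*, *ip*); -e when the stem ends in a voiced consonant (*mizopvew*, *oeg*); -uru when the stem ends in a vowel (*vire*, *zati*).
The final sound of *voiref* is /f/, which is a voiceless consonant, so the suffix is -um, giving *voirefum*.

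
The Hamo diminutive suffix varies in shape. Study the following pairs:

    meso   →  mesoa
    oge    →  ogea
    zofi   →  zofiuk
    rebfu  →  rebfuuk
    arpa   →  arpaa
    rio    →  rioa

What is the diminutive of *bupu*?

The alternation tracks the last vowel of the stem — -uk when the last vowel of the stem is a high vowel (*zofi*, *rebfu*); -a when the last vowel of the stem is a non-high vowel (*meso*, *oge*, *arpa*, *rio*).
The last vowel of *bupu* is /u/, which is a high vowel, so the suffix is -uk, giving *bupuuk*.

bupuuk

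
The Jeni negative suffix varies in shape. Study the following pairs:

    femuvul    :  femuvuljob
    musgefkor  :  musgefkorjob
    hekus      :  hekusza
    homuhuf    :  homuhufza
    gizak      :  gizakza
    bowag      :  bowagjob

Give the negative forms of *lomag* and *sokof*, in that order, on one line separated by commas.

The suffix is conditioned by the final consonant: -za when the stem ends in a voiceless consonant (*hekus*, *homuhuf*, *gizak*); -job when the stem ends in a voiced consonant (*femuvul*, *musgefkor*, *bowag*).
The final consonant of *lomag* is /g/, which is voiced, so the suffix is -job, giving *lomagjob*.
The final consonant of *sokof* is /f/, which is voiceless, so the suffix is -za, giving *sokofza*.

lomagjob, sokofza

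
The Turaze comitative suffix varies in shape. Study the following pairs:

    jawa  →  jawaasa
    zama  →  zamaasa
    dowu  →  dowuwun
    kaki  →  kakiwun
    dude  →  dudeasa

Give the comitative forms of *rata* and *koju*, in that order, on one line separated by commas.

The suffix is conditioned by the last vowel: -wun when the last vowel of the stem is a high vowel (*dowu*, *kaki*); -asa when the last vowel of the stem is a non-high vowel (*jawa*, *zama*, *dude*).
*rata*: last vowel = /a/, a non-high vowel → -asa → *rataasa*.
The last vowel of *koju* is /u/, which is a high vowel, so the suffix is -wun, giving *kojuwun*.

rataasa, kojuwun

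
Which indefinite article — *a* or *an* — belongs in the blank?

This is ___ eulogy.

The indefinite article is chosen by the initial *sound* of the following word, not its spelling.
*eulogy* begins with the sound /juː/ (eu pronounced /juː/) — a consonant sound.
So the article is *a*: This is a eulogy.

a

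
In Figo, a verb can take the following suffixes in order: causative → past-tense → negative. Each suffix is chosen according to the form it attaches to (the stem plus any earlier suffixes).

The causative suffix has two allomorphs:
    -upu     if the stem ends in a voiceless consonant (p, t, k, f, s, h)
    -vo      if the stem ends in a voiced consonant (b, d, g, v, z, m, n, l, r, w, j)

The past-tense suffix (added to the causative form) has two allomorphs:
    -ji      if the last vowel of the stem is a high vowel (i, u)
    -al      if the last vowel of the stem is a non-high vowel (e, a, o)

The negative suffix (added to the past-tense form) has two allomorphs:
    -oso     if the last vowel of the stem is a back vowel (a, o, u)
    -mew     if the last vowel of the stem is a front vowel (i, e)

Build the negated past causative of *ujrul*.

ujrulvoaloso

*ujrul* — final consonant /l/ (voiced) → -vo → *ujrulvo*.
The causative form *ujrulvo* — last vowel /o/ (a non-high vowel) → -al → *ujrulvoal*.
The last vowel of the past-tense form *ujrulvoal* is /a/, which is a back vowel, so the negative suffix is -oso, giving *ujrulvoaloso*.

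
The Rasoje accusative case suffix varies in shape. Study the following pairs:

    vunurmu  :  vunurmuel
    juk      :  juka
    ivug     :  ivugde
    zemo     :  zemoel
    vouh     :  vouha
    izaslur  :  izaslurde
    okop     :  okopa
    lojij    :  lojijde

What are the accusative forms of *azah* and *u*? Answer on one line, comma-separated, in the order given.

azaha, uel

Looking at the final sound of each stem: -a when the stem ends in a voiceless consonant (*juk*, *vouh*, *okop*); -de when the stem ends in a voiced consonant (*ivug*, *izaslur*, *lojij*); -el when the stem ends in a vowel (*vunurmu*, *zemo*).
*azah*: final sound = /h/, a voiceless consonant → -a → *azaha*.
The final sound of *u* is /u/, which is a vowel, so the suffix is -el, giving *uel*.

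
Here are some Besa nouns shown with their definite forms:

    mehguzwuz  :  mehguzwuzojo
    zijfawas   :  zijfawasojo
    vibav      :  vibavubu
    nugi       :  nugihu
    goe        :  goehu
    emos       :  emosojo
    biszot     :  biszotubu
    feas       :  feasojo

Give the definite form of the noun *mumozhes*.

mumozhesojo

The alternation tracks the final sound of the stem — -ojo when the stem ends in a sibilant (*mehguzwuz*, *zijfawas*, *emos*, *feas*); -ubu when the stem ends in a non-sibilant consonant (*vibav*, *biszot*); -hu when the stem ends in a vowel (*nugi*, *goe*).
*mumozhes* — final sound /s/ (a sibilant) → -ojo → *mumozhesojo*.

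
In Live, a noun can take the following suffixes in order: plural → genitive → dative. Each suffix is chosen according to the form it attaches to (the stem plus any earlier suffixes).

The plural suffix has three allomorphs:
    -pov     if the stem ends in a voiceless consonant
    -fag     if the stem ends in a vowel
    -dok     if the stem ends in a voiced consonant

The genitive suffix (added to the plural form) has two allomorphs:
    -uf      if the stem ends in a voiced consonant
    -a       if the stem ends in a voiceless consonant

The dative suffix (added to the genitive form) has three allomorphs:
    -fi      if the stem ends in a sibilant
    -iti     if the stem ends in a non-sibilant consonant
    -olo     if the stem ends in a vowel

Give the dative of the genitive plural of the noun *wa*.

wafagufiti

The final sound of *wa* is /a/, which is a vowel, so the plural suffix is -fag, giving *wafag*.
The final consonant of the plural form *wafag* is /g/, which is voiced, so the genitive suffix is -uf, giving *wafaguf*.
The genitive form *wafaguf*: final sound = /f/, a non-sibilant consonant → -iti → *wafagufiti*.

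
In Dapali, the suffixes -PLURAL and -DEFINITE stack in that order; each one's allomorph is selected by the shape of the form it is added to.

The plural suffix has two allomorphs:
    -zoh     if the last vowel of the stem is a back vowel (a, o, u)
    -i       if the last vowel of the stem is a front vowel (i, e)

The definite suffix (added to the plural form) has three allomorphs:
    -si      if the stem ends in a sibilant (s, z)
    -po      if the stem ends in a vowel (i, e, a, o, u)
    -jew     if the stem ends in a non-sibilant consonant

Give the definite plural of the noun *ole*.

oleipo

*ole*: last vowel = /e/, a front vowel → -i → *olei*.
The plural form *olei*: final sound = /i/, a vowel → -po → *oleipo*.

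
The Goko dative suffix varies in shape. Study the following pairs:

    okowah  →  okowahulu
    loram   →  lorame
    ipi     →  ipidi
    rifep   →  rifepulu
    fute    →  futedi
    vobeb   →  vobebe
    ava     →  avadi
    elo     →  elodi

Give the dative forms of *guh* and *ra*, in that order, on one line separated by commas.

guhulu, radi

The pattern is voicing of the final sound: -ulu when the stem ends in a voiceless consonant (*okowah*, *rifep*); -e when the stem ends in a voiced consonant (*loram*, *vobeb*); -di when the stem ends in a vowel (*ipi*, *fute*, *ava*, *elo*).
*guh* — final sound /h/ (a voiceless consonant) → -ulu → *guhulu*.
*ra* — final sound /a/ (a vowel) → -di → *radi*.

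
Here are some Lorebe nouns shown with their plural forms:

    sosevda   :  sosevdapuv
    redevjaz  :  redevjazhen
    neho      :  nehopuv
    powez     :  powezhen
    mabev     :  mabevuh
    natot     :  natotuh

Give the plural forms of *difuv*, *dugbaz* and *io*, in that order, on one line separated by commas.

The alternation tracks the final sound of the stem — -hen when the stem ends in a sibilant (*redevjaz*, *powez*); -uh when the stem ends in a non-sibilant consonant (*mabev*, *natot*); -puv when the stem ends in a vowel (*sosevda*, *neho*).
Since the final sound of *difuv* is /v/ (a non-sibilant consonant), it takes -uh, giving *difuvuh*.
The final sound of *dugbaz* is /z/, which is a sibilant, so the suffix is -hen, giving *dugbazhen*.
*io*: final sound = /o/, a vowel → -puv → *iopuv*.

difuvuh, dugbazhen, iopuv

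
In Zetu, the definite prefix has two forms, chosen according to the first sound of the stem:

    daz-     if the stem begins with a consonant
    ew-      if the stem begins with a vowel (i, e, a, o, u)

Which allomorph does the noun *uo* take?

ew-

Since the first sound of *uo* is /u/ (a vowel), it takes ew-.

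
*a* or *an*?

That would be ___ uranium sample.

a

The indefinite article is chosen by the initial *sound* of the following word, not its spelling.
*uranium* begins with the sound /jʊ/ (u pronounced /jʊ/) — a consonant sound.
So the article is *a*: That would be a uranium sample.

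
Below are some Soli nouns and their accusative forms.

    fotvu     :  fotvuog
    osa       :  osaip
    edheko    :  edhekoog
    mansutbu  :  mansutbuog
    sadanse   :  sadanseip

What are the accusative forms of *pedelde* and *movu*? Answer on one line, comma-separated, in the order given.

pedeldeip, movuog

The suffix is conditioned by the last vowel: -og when the last vowel of the stem is a rounded vowel (*fotvu*, *edheko*, *mansutbu*); -ip when the last vowel of the stem is an unrounded vowel (*osa*, *sadanse*).
*pedelde* — last vowel /e/ (an unrounded vowel) → -ip → *pedeldeip*.
*movu* — last vowel /u/ (a rounded vowel) → -og → *movuog*.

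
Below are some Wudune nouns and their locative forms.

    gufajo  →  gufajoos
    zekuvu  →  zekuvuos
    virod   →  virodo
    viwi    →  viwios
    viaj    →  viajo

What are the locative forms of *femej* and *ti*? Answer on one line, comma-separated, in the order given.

femejo, tios

Looking at the final sound of each stem: -o when the stem ends in a consonant (*virod*, *viaj*); -os when the stem ends in a vowel (*gufajo*, *zekuvu*, *viwi*).
*femej*: final sound = /j/, a consonant → -o → *femejo*.
The final sound of *ti* is /i/, which is a vowel, so the suffix is -os, giving *tios*.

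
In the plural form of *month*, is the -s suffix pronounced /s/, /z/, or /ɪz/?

/s/

The stem *month* ends in a voiceless non-sibilant consonant.
The plural suffix surfaces as /ɪz/ after sibilants, /s/ after other voiceless consonants, and /z/ after other voiced sounds.
So the plural -s on *month* is pronounced /s/.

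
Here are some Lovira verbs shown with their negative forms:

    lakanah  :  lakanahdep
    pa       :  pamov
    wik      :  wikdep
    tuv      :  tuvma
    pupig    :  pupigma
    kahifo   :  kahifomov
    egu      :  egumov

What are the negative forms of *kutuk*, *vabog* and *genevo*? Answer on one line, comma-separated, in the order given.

kutukdep, vabogma, genevomov

Looking at the final sound of each stem: -dep when the stem ends in a voiceless consonant (*lakanah*, *wik*); -ma when the stem ends in a voiced consonant (*tuv*, *pupig*); -mov when the stem ends in a vowel (*pa*, *kahifo*, *egu*).
*kutuk*: final sound = /k/, a voiceless consonant → -dep → *kutukdep*.
*vabog* — final sound /g/ (a voiced consonant) → -ma → *vabogma*.
The final sound of *genevo* is /o/, which is a vowel, so the suffix is -mov, giving *genevomov*.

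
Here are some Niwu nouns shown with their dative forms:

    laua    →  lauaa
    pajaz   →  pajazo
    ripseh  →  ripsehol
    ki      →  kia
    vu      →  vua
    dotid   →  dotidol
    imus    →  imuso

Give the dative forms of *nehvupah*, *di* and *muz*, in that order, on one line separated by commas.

nehvupahol, dia, muzo

Looking at the final sound of each stem: -o when the stem ends in a sibilant (*pajaz*, *imus*); -ol when the stem ends in a non-sibilant consonant (*ripseh*, *dotid*); -a when the stem ends in a vowel (*laua*, *ki*, *vu*).
Since the final sound of *nehvupah* is /h/ (a non-sibilant consonant), it takes -ol, giving *nehvupahol*.
Since the final sound of *di* is /i/ (a vowel), it takes -a, giving *dia*.
*muz* — final sound /z/ (a sibilant) → -o → *muzo*.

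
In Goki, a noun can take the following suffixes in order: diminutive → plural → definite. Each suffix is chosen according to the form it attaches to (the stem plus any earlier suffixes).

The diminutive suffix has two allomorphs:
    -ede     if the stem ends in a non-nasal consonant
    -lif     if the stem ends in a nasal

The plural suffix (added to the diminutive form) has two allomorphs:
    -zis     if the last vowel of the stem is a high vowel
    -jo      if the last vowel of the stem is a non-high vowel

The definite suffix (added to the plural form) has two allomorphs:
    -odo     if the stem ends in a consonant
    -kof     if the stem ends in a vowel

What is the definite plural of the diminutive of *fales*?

Since the final consonant of *fales* is /s/ (non-nasal), it takes -ede, giving *falesede*.
The diminutive form *falesede* — last vowel /e/ (a non-high vowel) → -jo → *falesedejo*.
The final sound of the plural form *falesedejo* is /o/, which is a vowel, so the definite suffix is -kof, giving *falesedejokof*.

falesedejokof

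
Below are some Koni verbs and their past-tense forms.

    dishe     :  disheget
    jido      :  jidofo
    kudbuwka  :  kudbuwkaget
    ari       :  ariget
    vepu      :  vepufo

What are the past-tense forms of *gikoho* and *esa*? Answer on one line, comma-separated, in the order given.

The suffix is conditioned by the last vowel: -fo when the last vowel of the stem is a rounded vowel (*jido*, *vepu*); -get when the last vowel of the stem is an unrounded vowel (*dishe*, *kudbuwka*, *ari*).
*gikoho*: last vowel = /o/, a rounded vowel → -fo → *gikohofo*.
*esa* — last vowel /a/ (an unrounded vowel) → -get → *esaget*.

gikohofo, esaget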